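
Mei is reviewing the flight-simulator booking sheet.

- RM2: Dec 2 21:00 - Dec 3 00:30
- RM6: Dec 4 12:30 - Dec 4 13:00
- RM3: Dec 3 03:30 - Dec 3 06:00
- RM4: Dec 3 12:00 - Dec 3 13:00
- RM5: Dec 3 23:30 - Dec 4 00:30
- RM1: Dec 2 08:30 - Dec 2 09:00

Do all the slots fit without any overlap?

Yes

Sorted by start: RM1, RM2, RM3, RM4, RM5, RM6.
RM2 starts after RM1 ends; RM1 is clear from here.
RM3 starts after RM2 ends; RM2 is clear from here.
RM4 starts after RM3 ends; RM3 is clear from here.
RM5 starts after RM4 ends; RM4 is clear from here.
RM6 starts after RM5 ends.
Every pair is clear; the schedule has no overlaps.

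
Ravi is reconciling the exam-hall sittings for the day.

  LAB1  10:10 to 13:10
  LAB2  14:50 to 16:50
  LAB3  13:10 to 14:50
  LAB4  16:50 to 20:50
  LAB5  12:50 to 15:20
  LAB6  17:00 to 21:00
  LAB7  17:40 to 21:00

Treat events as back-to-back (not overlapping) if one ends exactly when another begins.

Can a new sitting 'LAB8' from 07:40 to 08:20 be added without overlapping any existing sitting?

LAB1: starts 10:10 at or after LAB8 ends 08:20 → clear.
LAB5: starts 12:50 at or after LAB8 ends 08:20 → clear.
LAB3: starts 13:10 at or after LAB8 ends 08:20 → clear.
LAB2: starts 14:50 at or after LAB8 ends 08:20 → clear.
LAB4: starts 16:50 at or after LAB8 ends 08:20 → clear.
LAB6: starts 17:00 at or after LAB8 ends 08:20 → clear.
LAB7: starts 17:40 at or after LAB8 ends 08:20 → clear.

Yes — the slot is free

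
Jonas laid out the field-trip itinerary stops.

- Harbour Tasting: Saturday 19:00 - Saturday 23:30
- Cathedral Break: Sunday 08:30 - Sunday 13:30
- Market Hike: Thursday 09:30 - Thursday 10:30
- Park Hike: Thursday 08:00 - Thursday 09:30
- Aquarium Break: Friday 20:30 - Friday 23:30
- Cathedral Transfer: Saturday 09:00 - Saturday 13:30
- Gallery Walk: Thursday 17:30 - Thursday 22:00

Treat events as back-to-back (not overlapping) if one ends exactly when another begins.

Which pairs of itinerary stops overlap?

no conflicts

Two intervals overlap when each starts before the other ends.
Sorted by start: Park Hike, Market Hike, Gallery Walk, Aquarium Break, Cathedral Transfer, Harbour Tasting, Cathedral Break.
Market Hike starts exactly when Park Hike ends (back-to-back, no overlap); Park Hike is clear from here.
Gallery Walk starts after Market Hike ends; Market Hike is clear from here.
Aquarium Break starts after Gallery Walk ends; Gallery Walk is clear from here.
Cathedral Transfer starts after Aquarium Break ends; Aquarium Break is clear from here.
Harbour Tasting starts after Cathedral Transfer ends; Cathedral Transfer is clear from here.
Cathedral Break starts after Harbour Tasting ends.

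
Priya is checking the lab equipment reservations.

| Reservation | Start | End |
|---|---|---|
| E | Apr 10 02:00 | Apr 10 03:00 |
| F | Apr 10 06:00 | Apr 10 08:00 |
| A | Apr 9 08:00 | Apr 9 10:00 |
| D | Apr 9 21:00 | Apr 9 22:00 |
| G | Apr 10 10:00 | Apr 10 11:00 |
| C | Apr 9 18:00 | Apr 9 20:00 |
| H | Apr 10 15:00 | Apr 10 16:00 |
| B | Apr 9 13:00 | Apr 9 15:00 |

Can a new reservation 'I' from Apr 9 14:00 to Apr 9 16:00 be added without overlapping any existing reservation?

No — it overlaps B

A: ends Apr 9 10:00 at or before I starts Apr 9 14:00 → clear.
B: starts Apr 9 13:00 before I ends Apr 9 16:00, and ends Apr 9 15:00 after I starts Apr 9 14:00 → overlap.
C: starts Apr 9 18:00 at or after I ends Apr 9 16:00 → clear.
D: starts Apr 9 21:00 at or after I ends Apr 9 16:00 → clear.
E: starts Apr 10 02:00 at or after I ends Apr 9 16:00 → clear.
F: starts Apr 10 06:00 at or after I ends Apr 9 16:00 → clear.
G: starts Apr 10 10:00 at or after I ends Apr 9 16:00 → clear.
H: starts Apr 10 15:00 at or after I ends Apr 9 16:00 → clear.
I overlaps B.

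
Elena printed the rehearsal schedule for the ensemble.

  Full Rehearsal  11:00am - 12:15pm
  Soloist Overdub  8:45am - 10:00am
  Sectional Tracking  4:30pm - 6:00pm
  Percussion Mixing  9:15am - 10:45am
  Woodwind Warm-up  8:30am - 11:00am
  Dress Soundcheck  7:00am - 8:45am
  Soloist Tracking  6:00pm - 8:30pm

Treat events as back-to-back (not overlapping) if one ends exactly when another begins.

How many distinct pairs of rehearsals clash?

4

Sorted by start: Dress Soundcheck, Woodwind Warm-up, Soloist Overdub, Percussion Mixing, Full Rehearsal, Sectional Tracking, Soloist Tracking.
Woodwind Warm-up starts before Dress Soundcheck ends → Dress Soundcheck and Woodwind Warm-up overlap.
Soloist Overdub starts exactly when Dress Soundcheck ends (back-to-back, no overlap) — done with Dress Soundcheck.
Soloist Overdub starts before Woodwind Warm-up ends → Woodwind Warm-up and Soloist Overdub overlap.
Percussion Mixing starts before Woodwind Warm-up ends → Woodwind Warm-up and Percussion Mixing overlap.
Full Rehearsal starts exactly when Woodwind Warm-up ends (back-to-back, no overlap) — done with Woodwind Warm-up.
Percussion Mixing starts before Soloist Overdub ends → Soloist Overdub and Percussion Mixing overlap.
Full Rehearsal starts after Soloist Overdub ends — done with Soloist Overdub.
Full Rehearsal starts after Percussion Mixing ends — done with Percussion Mixing.
Sectional Tracking starts after Full Rehearsal ends — done with Full Rehearsal.
Soloist Tracking starts exactly when Sectional Tracking ends (back-to-back, no overlap).
Overlapping pairs: Dress Soundcheck & Woodwind Warm-up, Percussion Mixing & Soloist Overdub, Percussion Mixing & Woodwind Warm-up, Soloist Overdub & Woodwind Warm-up — 4 in total.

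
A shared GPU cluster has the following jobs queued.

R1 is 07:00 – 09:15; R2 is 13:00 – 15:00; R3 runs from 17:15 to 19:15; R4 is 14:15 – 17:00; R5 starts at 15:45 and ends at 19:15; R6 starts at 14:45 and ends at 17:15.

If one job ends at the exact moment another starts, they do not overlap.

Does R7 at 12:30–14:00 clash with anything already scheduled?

R1: ends 09:15 at or before R7 starts 12:30 → clear.
R2: starts 13:00 before R7 ends 14:00, and ends 15:00 after R7 starts 12:30 → overlap.
R4: starts 14:15 at or after R7 ends 14:00 → clear.
R6: starts 14:45 at or after R7 ends 14:00 → clear.
R5: starts 15:45 at or after R7 ends 14:00 → clear.
R3: starts 17:15 at or after R7 ends 14:00 → clear.
R7 overlaps R2.

Yes — it overlaps R2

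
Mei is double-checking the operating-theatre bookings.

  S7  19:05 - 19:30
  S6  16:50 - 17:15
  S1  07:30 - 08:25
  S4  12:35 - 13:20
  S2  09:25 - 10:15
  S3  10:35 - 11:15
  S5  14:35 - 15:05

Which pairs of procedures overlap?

Check each pair: they overlap iff neither finishes before the other starts.
Sorted by start: S1, S2, S3, S4, S5, S6, S7.
S2 starts after S1 ends; S1 is clear from here.
S3 starts after S2 ends; S2 is clear from here.
S4 starts after S3 ends; S3 is clear from here.
S5 starts after S4 ends; S4 is clear from here.
S6 starts after S5 ends; S5 is clear from here.
S7 starts after S6 ends.

no conflicts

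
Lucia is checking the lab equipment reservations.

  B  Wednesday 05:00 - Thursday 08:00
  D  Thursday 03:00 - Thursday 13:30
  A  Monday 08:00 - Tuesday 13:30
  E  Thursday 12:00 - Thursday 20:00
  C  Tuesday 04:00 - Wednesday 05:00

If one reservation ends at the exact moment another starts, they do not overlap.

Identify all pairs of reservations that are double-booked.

Sorted by start: A, C, B, D, E.
C starts before A ends → A and C overlap.
B starts after A ends; A is clear from here.
B starts exactly when C ends (back-to-back, no overlap); C is clear from here.
D starts before B ends → B and D overlap.
E starts after B ends.
E starts before D ends → D and E overlap.

A & C, B & D, D & E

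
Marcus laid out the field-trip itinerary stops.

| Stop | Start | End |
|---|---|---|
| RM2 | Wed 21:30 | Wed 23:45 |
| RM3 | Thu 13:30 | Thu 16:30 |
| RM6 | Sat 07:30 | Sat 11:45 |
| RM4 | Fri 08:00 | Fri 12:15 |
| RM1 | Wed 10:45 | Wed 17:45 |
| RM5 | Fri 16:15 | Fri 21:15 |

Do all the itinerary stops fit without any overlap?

Yes

Sorted by start: RM1, RM2, RM3, RM4, RM5, RM6.
RM2 starts after RM1 ends, so RM1 has no further overlaps.
RM3 starts after RM2 ends, so RM2 has no further overlaps.
RM4 starts after RM3 ends, so RM3 has no further overlaps.
RM5 starts after RM4 ends, so RM4 has no further overlaps.
RM6 starts after RM5 ends.
Every pair is clear; the schedule has no overlaps.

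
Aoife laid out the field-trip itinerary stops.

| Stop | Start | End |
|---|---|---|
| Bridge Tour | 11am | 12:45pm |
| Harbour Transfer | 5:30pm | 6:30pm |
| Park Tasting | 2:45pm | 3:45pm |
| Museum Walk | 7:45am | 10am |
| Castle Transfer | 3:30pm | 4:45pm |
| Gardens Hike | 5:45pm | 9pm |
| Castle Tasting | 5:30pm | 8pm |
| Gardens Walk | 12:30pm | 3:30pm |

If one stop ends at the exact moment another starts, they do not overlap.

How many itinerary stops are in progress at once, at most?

Sort all start/end points and keep a running count:
7:45am start Museum Walk → 1
10am end Museum Walk → 0
11am start Bridge Tour → 1
12:30pm start Gardens Walk → 2
12:45pm end Bridge Tour → 1
2:45pm start Park Tasting → 2
3:30pm end Gardens Walk → 1
3:30pm start Castle Transfer → 2
3:45pm end Park Tasting → 1
4:45pm end Castle Transfer → 0
5:30pm start Castle Tasting → 1
5:30pm start Harbour Transfer → 2
5:45pm start Gardens Hike → 3
6:30pm end Harbour Transfer → 2
8pm end Castle Tasting → 1
9pm end Gardens Hike → 0
Peak is 3, at 5:45pm (Castle Tasting, Gardens Hike, Harbour Transfer).

3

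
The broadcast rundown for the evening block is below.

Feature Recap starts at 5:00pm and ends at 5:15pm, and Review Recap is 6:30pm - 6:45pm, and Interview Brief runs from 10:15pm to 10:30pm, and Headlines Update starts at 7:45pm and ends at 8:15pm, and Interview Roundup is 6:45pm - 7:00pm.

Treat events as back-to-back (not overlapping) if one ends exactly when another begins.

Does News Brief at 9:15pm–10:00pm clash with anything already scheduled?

Feature Recap: ends 5:15pm at or before News Brief starts 9:15pm → clear.
Review Recap: ends 6:45pm at or before News Brief starts 9:15pm → clear.
Interview Roundup: ends 7:00pm at or before News Brief starts 9:15pm → clear.
Headlines Update: ends 8:15pm at or before News Brief starts 9:15pm → clear.
Interview Brief: starts 10:15pm at or after News Brief ends 10:00pm → clear.

No — it doesn't clash with anything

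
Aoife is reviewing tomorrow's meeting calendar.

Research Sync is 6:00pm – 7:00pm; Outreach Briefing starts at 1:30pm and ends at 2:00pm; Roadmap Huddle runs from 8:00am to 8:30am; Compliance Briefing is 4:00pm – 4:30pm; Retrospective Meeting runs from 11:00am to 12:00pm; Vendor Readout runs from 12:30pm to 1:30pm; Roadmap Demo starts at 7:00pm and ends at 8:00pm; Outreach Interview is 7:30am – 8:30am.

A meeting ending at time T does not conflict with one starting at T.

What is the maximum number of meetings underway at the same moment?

Sweep the timeline, counting +1 at each start and −1 at each end (ends before starts at a tie):
7:30am start Outreach Interview → 1
8:00am start Roadmap Huddle → 2
8:30am end Outreach Interview → 1
8:30am end Roadmap Huddle → 0
11:00am start Retrospective Meeting → 1
12:00pm end Retrospective Meeting → 0
12:30pm start Vendor Readout → 1
1:30pm end Vendor Readout → 0
1:30pm start Outreach Briefing → 1
2:00pm end Outreach Briefing → 0
4:00pm start Compliance Briefing → 1
4:30pm end Compliance Briefing → 0
6:00pm start Research Sync → 1
7:00pm end Research Sync → 0
7:00pm start Roadmap Demo → 1
8:00pm end Roadmap Demo → 0
Peak is 2, at 8:00am (Outreach Interview, Roadmap Huddle).

2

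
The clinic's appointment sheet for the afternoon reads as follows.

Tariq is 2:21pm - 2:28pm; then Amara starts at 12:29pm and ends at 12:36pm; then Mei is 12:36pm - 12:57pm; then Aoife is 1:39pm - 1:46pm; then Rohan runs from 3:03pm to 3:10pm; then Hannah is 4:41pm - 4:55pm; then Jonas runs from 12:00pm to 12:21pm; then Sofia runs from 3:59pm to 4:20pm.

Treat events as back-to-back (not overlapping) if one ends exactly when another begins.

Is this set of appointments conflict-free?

Sorted by start: Jonas, Amara, Mei, Aoife, Tariq, Rohan, Sofia, Hannah.
Amara starts after Jonas ends, so nothing later overlaps Jonas either.
Mei starts exactly when Amara ends (back-to-back, no overlap), so nothing later overlaps Amara either.
Aoife starts after Mei ends, so nothing later overlaps Mei either.
Tariq starts after Aoife ends, so nothing later overlaps Aoife either.
Rohan starts after Tariq ends, so nothing later overlaps Tariq either.
Sofia starts after Rohan ends, so nothing later overlaps Rohan either.
Hannah starts after Sofia ends.
Every pair is clear; the schedule has no overlaps.

Yes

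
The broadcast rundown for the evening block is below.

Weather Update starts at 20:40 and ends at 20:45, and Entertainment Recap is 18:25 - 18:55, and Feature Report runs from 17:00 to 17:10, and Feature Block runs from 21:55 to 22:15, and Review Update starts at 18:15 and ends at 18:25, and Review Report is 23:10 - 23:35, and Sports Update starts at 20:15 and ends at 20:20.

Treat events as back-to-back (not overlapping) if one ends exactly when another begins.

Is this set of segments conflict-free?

Yes

Two intervals overlap when each starts before the other ends.
Sorted by start: Feature Report, Review Update, Entertainment Recap, Sports Update, Weather Update, Feature Block, Review Report.
Review Update starts after Feature Report ends; Feature Report is clear from here.
Entertainment Recap starts exactly when Review Update ends (back-to-back, no overlap); Review Update is clear from here.
Sports Update starts after Entertainment Recap ends; Entertainment Recap is clear from here.
Weather Update starts after Sports Update ends; Sports Update is clear from here.
Feature Block starts after Weather Update ends; Weather Update is clear from here.
Review Report starts after Feature Block ends.
Every pair is clear; the schedule has no overlaps.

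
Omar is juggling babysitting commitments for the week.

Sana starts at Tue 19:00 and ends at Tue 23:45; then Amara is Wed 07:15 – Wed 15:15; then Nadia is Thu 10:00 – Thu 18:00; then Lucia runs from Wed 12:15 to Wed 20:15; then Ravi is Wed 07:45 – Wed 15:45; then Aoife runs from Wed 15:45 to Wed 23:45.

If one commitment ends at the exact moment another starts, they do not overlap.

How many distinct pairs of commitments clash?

Sorted by start: Sana, Amara, Ravi, Lucia, Aoife, Nadia.
Amara starts after Sana ends, so nothing later overlaps Sana either.
Ravi starts before Amara ends → Amara and Ravi overlap.
Lucia starts before Amara ends → Amara and Lucia overlap.
Aoife starts after Amara ends, so nothing later overlaps Amara either.
Lucia starts before Ravi ends → Ravi and Lucia overlap.
Aoife starts exactly when Ravi ends (back-to-back, no overlap), so nothing later overlaps Ravi either.
Aoife starts before Lucia ends → Lucia and Aoife overlap.
Nadia starts after Lucia ends.
Nadia starts after Aoife ends.
Overlapping pairs: Amara & Lucia, Amara & Ravi, Aoife & Lucia, Lucia & Ravi — 4 in total.

4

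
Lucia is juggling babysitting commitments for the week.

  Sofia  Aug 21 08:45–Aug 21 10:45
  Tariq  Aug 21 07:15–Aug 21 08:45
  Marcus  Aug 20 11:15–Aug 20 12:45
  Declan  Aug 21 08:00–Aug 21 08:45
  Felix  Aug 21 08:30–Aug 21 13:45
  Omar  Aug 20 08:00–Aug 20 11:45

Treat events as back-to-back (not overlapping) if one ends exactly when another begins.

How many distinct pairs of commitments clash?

5

Two intervals overlap when each starts before the other ends.
Sorted by start: Omar, Marcus, Tariq, Declan, Felix, Sofia.
Marcus starts before Omar ends → Omar and Marcus overlap.
Tariq starts after Omar ends; Omar is clear from here.
Tariq starts after Marcus ends; Marcus is clear from here.
Declan starts before Tariq ends → Tariq and Declan overlap.
Felix starts before Tariq ends → Tariq and Felix overlap.
Sofia starts exactly when Tariq ends (back-to-back, no overlap).
Felix starts before Declan ends → Declan and Felix overlap.
Sofia starts exactly when Declan ends (back-to-back, no overlap).
Sofia starts before Felix ends → Felix and Sofia overlap.
Overlapping pairs: Declan & Felix, Declan & Tariq, Felix & Sofia, Felix & Tariq, Marcus & Omar — 5 in total.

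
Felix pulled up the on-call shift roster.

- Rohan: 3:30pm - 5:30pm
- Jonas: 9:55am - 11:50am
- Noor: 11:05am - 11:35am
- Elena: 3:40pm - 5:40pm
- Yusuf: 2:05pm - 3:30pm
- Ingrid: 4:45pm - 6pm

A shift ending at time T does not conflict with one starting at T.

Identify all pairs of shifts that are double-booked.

Elena & Ingrid, Elena & Rohan, Ingrid & Rohan, Jonas & Noor

Sorted by start: Jonas, Noor, Yusuf, Rohan, Elena, Ingrid.
Noor starts before Jonas ends → Jonas and Noor overlap.
Yusuf starts after Jonas ends, so nothing later overlaps Jonas either.
Yusuf starts after Noor ends, so nothing later overlaps Noor either.
Rohan starts exactly when Yusuf ends (back-to-back, no overlap), so nothing later overlaps Yusuf either.
Elena starts before Rohan ends → Rohan and Elena overlap.
Ingrid starts before Rohan ends → Rohan and Ingrid overlap.
Ingrid starts before Elena ends → Elena and Ingrid overlap.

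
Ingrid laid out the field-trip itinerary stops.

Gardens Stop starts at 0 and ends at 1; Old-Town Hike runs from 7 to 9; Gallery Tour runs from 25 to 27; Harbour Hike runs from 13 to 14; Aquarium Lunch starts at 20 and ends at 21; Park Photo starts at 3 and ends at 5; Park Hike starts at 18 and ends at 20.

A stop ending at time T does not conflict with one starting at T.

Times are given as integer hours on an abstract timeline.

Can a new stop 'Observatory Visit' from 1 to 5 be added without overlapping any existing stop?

No — it overlaps Park Photo

Gardens Stop: ends 1 at or before Observatory Visit starts 1 → clear.
Park Photo: starts 3 before Observatory Visit ends 5, and ends 5 after Observatory Visit starts 1 → overlap.
Old-Town Hike: starts 7 at or after Observatory Visit ends 5 → clear.
Harbour Hike: starts 13 at or after Observatory Visit ends 5 → clear.
Park Hike: starts 18 at or after Observatory Visit ends 5 → clear.
Aquarium Lunch: starts 20 at or after Observatory Visit ends 5 → clear.
Gallery Tour: starts 25 at or after Observatory Visit ends 5 → clear.
Observatory Visit overlaps Park Photo.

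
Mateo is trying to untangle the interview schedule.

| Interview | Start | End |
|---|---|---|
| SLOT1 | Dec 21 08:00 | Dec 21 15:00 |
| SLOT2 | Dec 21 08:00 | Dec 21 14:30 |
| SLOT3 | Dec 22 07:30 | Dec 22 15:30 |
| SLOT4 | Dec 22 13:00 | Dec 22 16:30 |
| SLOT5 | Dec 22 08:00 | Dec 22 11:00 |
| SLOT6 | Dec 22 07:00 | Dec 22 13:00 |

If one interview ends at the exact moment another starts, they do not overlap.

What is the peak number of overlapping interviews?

3

Sort all start/end points and keep a running count:
Dec 21 08:00 start SLOT1 → 1
Dec 21 08:00 start SLOT2 → 2
Dec 21 14:30 end SLOT2 → 1
Dec 21 15:00 end SLOT1 → 0
Dec 22 07:00 start SLOT6 → 1
Dec 22 07:30 start SLOT3 → 2
Dec 22 08:00 start SLOT5 → 3
Dec 22 11:00 end SLOT5 → 2
Dec 22 13:00 end SLOT6 → 1
Dec 22 13:00 start SLOT4 → 2
Dec 22 15:30 end SLOT3 → 1
Dec 22 16:30 end SLOT4 → 0
Peak is 3, at Dec 22 08:00 (SLOT3, SLOT5, SLOT6).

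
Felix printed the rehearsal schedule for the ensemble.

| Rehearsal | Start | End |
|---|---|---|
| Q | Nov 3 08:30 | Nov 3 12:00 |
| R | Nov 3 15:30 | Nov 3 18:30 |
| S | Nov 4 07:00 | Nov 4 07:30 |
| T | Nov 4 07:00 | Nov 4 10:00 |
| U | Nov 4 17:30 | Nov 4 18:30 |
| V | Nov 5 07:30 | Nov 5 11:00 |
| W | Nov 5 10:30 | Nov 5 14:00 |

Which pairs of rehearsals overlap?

S & T, V & W

Sorted by start: Q, R, S, T, U, V, W.
R starts after Q ends; Q is clear from here.
S starts after R ends; R is clear from here.
T starts before S ends → S and T overlap.
U starts after S ends; S is clear from here.
U starts after T ends; T is clear from here.
V starts after U ends; U is clear from here.
W starts before V ends → V and W overlap.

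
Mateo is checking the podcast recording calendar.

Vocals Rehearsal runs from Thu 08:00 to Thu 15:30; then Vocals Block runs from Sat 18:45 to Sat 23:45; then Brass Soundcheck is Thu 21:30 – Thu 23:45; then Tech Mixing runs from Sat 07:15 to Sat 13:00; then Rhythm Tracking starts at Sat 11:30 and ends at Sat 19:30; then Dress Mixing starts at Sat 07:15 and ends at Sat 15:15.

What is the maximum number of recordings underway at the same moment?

Sort all start/end points and keep a running count:
Thu 08:00 start Vocals Rehearsal → 1
Thu 15:30 end Vocals Rehearsal → 0
Thu 21:30 start Brass Soundcheck → 1
Thu 23:45 end Brass Soundcheck → 0
Sat 07:15 start Dress Mixing → 1
Sat 07:15 start Tech Mixing → 2
Sat 11:30 start Rhythm Tracking → 3
Sat 13:00 end Tech Mixing → 2
Sat 15:15 end Dress Mixing → 1
Sat 18:45 start Vocals Block → 2
Sat 19:30 end Rhythm Tracking → 1
Sat 23:45 end Vocals Block → 0
Peak is 3, at Sat 11:30 (Dress Mixing, Rhythm Tracking, Tech Mixing).

3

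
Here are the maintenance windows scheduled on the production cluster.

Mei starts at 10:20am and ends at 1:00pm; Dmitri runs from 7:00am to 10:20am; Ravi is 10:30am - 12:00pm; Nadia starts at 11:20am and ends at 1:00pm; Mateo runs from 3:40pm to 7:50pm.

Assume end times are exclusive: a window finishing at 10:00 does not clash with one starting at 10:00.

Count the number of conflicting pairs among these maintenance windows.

Two intervals overlap when each starts before the other ends.
Sorted by start: Dmitri, Mei, Ravi, Nadia, Mateo.
Mei starts exactly when Dmitri ends (back-to-back, no overlap), so Dmitri has no further overlaps.
Ravi starts before Mei ends → Mei and Ravi overlap.
Nadia starts before Mei ends → Mei and Nadia overlap.
Mateo starts after Mei ends.
Nadia starts before Ravi ends → Ravi and Nadia overlap.
Mateo starts after Ravi ends.
Mateo starts after Nadia ends.
Overlapping pairs: Mei & Nadia, Mei & Ravi, Nadia & Ravi — 3 in total.

3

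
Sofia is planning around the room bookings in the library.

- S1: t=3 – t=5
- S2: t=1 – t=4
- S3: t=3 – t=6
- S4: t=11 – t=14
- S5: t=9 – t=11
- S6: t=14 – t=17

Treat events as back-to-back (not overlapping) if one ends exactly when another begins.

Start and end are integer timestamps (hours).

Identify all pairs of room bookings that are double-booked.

Sorted by start: S2, S1, S3, S5, S4, S6.
S1 starts before S2 ends → S2 and S1 overlap.
S3 starts before S2 ends → S2 and S3 overlap.
S5 starts after S2 ends, so nothing later overlaps S2 either.
S3 starts before S1 ends → S1 and S3 overlap.
S5 starts after S1 ends, so nothing later overlaps S1 either.
S5 starts after S3 ends, so nothing later overlaps S3 either.
S4 starts exactly when S5 ends (back-to-back, no overlap), so nothing later overlaps S5 either.
S6 starts exactly when S4 ends (back-to-back, no overlap).

S1 & S2, S1 & S3, S2 & S3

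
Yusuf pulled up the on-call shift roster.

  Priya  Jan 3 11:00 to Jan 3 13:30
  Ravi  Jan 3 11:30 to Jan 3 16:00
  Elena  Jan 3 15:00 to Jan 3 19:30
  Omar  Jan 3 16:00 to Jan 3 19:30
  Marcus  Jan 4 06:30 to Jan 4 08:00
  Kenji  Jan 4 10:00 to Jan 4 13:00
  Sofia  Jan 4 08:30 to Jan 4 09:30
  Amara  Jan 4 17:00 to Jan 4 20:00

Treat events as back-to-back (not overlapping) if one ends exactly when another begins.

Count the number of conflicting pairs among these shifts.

Sorted by start: Priya, Ravi, Elena, Omar, Marcus, Sofia, Kenji, Amara.
Ravi starts before Priya ends → Priya and Ravi overlap.
Elena starts after Priya ends; Priya is clear from here.
Elena starts before Ravi ends → Ravi and Elena overlap.
Omar starts exactly when Ravi ends (back-to-back, no overlap); Ravi is clear from here.
Omar starts before Elena ends → Elena and Omar overlap.
Marcus starts after Elena ends; Elena is clear from here.
Marcus starts after Omar ends; Omar is clear from here.
Sofia starts after Marcus ends; Marcus is clear from here.
Kenji starts after Sofia ends; Sofia is clear from here.
Amara starts after Kenji ends.
Overlapping pairs: Elena & Omar, Elena & Ravi, Priya & Ravi — 3 in total.

3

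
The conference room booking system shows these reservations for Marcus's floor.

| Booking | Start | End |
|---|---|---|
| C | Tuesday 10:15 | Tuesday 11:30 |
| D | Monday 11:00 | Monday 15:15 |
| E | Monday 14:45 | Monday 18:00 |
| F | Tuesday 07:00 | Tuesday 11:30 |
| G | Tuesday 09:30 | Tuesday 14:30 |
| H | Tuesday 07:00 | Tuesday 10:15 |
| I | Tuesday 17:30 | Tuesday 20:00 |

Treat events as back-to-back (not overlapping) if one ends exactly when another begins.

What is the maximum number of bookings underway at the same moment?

3

Sort all start/end points and keep a running count:
Monday 11:00 start D → 1
Monday 14:45 start E → 2
Monday 15:15 end D → 1
Monday 18:00 end E → 0
Tuesday 07:00 start F → 1
Tuesday 07:00 start H → 2
Tuesday 09:30 start G → 3
Tuesday 10:15 end H → 2
Tuesday 10:15 start C → 3
Tuesday 11:30 end C → 2
Tuesday 11:30 end F → 1
Tuesday 14:30 end G → 0
Tuesday 17:30 start I → 1
Tuesday 20:00 end I → 0
Peak is 3, at Tuesday 09:30 (F, G, H).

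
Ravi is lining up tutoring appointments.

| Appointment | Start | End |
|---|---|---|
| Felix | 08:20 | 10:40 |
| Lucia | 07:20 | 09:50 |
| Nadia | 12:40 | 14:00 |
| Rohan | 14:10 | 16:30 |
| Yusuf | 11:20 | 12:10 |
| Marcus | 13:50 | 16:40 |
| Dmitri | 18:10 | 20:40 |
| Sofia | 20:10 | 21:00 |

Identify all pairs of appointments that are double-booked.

Dmitri & Sofia, Felix & Lucia, Marcus & Nadia, Marcus & Rohan

Sorted by start: Lucia, Felix, Yusuf, Nadia, Marcus, Rohan, Dmitri, Sofia.
Felix starts before Lucia ends → Lucia and Felix overlap.
Yusuf starts after Lucia ends, so nothing later overlaps Lucia either.
Yusuf starts after Felix ends, so nothing later overlaps Felix either.
Nadia starts after Yusuf ends, so nothing later overlaps Yusuf either.
Marcus starts before Nadia ends → Nadia and Marcus overlap.
Rohan starts after Nadia ends, so nothing later overlaps Nadia either.
Rohan starts before Marcus ends → Marcus and Rohan overlap.
Dmitri starts after Marcus ends, so nothing later overlaps Marcus either.
Dmitri starts after Rohan ends, so nothing later overlaps Rohan either.
Sofia starts before Dmitri ends → Dmitri and Sofia overlap.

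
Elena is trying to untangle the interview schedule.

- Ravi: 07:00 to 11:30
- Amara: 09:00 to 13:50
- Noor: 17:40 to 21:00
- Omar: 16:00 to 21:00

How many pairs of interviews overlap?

2

Sorted by start: Ravi, Amara, Omar, Noor.
Amara starts before Ravi ends → Ravi and Amara overlap.
Omar starts after Ravi ends — done with Ravi.
Omar starts after Amara ends — done with Amara.
Noor starts before Omar ends → Omar and Noor overlap.
Overlapping pairs: Amara & Ravi, Noor & Omar — 2 in total.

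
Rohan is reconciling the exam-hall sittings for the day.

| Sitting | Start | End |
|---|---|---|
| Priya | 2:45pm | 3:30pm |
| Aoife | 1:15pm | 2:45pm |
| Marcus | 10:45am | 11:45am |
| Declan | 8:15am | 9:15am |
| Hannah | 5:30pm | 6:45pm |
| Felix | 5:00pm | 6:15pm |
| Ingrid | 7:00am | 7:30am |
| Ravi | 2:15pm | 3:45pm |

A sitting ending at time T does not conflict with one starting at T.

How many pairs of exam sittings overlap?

3

Two intervals overlap when each starts before the other ends.
Sorted by start: Ingrid, Declan, Marcus, Aoife, Ravi, Priya, Felix, Hannah.
Declan starts after Ingrid ends; Ingrid is clear from here.
Marcus starts after Declan ends; Declan is clear from here.
Aoife starts after Marcus ends; Marcus is clear from here.
Ravi starts before Aoife ends → Aoife and Ravi overlap.
Priya starts exactly when Aoife ends (back-to-back, no overlap); Aoife is clear from here.
Priya starts before Ravi ends → Ravi and Priya overlap.
Felix starts after Ravi ends; Ravi is clear from here.
Felix starts after Priya ends; Priya is clear from here.
Hannah starts before Felix ends → Felix and Hannah overlap.
Overlapping pairs: Aoife & Ravi, Felix & Hannah, Priya & Ravi — 3 in total.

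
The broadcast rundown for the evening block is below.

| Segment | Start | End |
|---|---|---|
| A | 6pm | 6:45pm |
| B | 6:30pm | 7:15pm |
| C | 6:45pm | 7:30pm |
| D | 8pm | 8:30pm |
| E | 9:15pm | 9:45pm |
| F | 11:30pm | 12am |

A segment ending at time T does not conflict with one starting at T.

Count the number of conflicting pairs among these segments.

2

Sorted by start: A, B, C, D, E, F.
B starts before A ends → A and B overlap.
C starts exactly when A ends (back-to-back, no overlap), so nothing later overlaps A either.
C starts before B ends → B and C overlap.
D starts after B ends, so nothing later overlaps B either.
D starts after C ends, so nothing later overlaps C either.
E starts after D ends, so nothing later overlaps D either.
F starts after E ends.
Overlapping pairs: A & B, B & C — 2 in total.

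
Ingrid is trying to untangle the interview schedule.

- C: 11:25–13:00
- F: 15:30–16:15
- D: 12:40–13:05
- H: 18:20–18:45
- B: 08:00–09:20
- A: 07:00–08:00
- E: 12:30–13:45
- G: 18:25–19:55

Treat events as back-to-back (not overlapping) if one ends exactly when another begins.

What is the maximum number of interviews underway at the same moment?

Walk through starts and ends in time order (an end at T is processed before a start at T):
07:00 start A → 1
08:00 end A → 0
08:00 start B → 1
09:20 end B → 0
11:25 start C → 1
12:30 start E → 2
12:40 start D → 3
13:00 end C → 2
13:05 end D → 1
13:45 end E → 0
15:30 start F → 1
16:15 end F → 0
18:20 start H → 1
18:25 start G → 2
18:45 end H → 1
19:55 end G → 0
Peak is 3, at 12:40 (C, D, E).

3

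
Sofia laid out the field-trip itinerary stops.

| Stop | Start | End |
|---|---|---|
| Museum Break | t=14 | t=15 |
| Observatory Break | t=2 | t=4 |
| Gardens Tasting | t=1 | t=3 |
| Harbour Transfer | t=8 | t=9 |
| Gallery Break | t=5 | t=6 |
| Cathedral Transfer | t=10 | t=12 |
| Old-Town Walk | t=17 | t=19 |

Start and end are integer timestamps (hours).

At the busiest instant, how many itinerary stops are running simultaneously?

Walk through starts and ends in time order (an end at T is processed before a start at T):
t=1 start Gardens Tasting → 1
t=2 start Observatory Break → 2
t=3 end Gardens Tasting → 1
t=4 end Observatory Break → 0
t=5 start Gallery Break → 1
t=6 end Gallery Break → 0
t=8 start Harbour Transfer → 1
t=9 end Harbour Transfer → 0
t=10 start Cathedral Transfer → 1
t=12 end Cathedral Transfer → 0
t=14 start Museum Break → 1
t=15 end Museum Break → 0
t=17 start Old-Town Walk → 1
t=19 end Old-Town Walk → 0
Peak is 2, at t=2 (Gardens Tasting, Observatory Break).

2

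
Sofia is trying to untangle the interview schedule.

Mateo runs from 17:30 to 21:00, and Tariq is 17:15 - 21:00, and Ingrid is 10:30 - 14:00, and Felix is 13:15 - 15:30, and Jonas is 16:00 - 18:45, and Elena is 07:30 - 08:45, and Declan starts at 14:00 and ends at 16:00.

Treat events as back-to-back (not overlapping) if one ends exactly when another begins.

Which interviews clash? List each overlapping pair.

Sorted by start: Elena, Ingrid, Felix, Declan, Jonas, Tariq, Mateo.
Ingrid starts after Elena ends, so Elena has no further overlaps.
Felix starts before Ingrid ends → Ingrid and Felix overlap.
Declan starts exactly when Ingrid ends (back-to-back, no overlap), so Ingrid has no further overlaps.
Declan starts before Felix ends → Felix and Declan overlap.
Jonas starts after Felix ends, so Felix has no further overlaps.
Jonas starts exactly when Declan ends (back-to-back, no overlap), so Declan has no further overlaps.
Tariq starts before Jonas ends → Jonas and Tariq overlap.
Mateo starts before Jonas ends → Jonas and Mateo overlap.
Mateo starts before Tariq ends → Tariq and Mateo overlap.

Declan & Felix, Felix & Ingrid, Jonas & Mateo, Jonas & Tariq, Mateo & Tariq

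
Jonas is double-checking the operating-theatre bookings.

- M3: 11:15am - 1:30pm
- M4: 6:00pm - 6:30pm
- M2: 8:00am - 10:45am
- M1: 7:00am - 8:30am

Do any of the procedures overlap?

Sorted by start: M1, M2, M3, M4.
M2 starts before M1 ends → M1 and M2 overlap.
That's a conflict, so the schedule is not conflict-free.

Yes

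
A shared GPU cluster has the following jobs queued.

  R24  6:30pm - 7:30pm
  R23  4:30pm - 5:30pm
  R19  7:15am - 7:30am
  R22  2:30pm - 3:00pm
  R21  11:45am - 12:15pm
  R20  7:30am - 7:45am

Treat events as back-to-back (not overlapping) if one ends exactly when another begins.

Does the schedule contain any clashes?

Sorted by start: R19, R20, R21, R22, R23, R24.
R20 starts exactly when R19 ends (back-to-back, no overlap), so R19 has no further overlaps.
R21 starts after R20 ends, so R20 has no further overlaps.
R22 starts after R21 ends, so R21 has no further overlaps.
R23 starts after R22 ends, so R22 has no further overlaps.
R24 starts after R23 ends.
Every pair is clear; the schedule has no overlaps.

No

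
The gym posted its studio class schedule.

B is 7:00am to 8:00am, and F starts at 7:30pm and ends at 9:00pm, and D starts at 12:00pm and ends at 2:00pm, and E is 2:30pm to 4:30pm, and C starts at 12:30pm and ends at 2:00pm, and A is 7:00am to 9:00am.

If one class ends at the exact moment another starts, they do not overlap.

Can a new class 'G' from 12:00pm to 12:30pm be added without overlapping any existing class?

No — it overlaps D

A: ends 9:00am at or before G starts 12:00pm → clear.
B: ends 8:00am at or before G starts 12:00pm → clear.
D: starts 12:00pm before G ends 12:30pm, and ends 2:00pm after G starts 12:00pm → overlap.
C: starts 12:30pm at or after G ends 12:30pm → clear.
E: starts 2:30pm at or after G ends 12:30pm → clear.
F: starts 7:30pm at or after G ends 12:30pm → clear.
G overlaps D.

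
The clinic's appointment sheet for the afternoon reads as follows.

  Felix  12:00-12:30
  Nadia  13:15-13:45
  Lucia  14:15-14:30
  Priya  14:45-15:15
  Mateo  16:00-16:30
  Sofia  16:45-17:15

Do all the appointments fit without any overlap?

Yes

Two intervals overlap when each starts before the other ends.
Sorted by start: Felix, Nadia, Lucia, Priya, Mateo, Sofia.
Nadia starts after Felix ends; Felix is clear from here.
Lucia starts after Nadia ends; Nadia is clear from here.
Priya starts after Lucia ends; Lucia is clear from here.
Mateo starts after Priya ends; Priya is clear from here.
Sofia starts after Mateo ends.
Every pair is clear; the schedule has no overlaps.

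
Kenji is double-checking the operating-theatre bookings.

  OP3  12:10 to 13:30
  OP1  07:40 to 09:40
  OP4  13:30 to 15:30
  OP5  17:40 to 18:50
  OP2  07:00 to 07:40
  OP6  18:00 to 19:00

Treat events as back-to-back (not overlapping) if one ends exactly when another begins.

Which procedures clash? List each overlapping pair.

Sorted by start: OP2, OP1, OP3, OP4, OP5, OP6.
OP1 starts exactly when OP2 ends (back-to-back, no overlap); OP2 is clear from here.
OP3 starts after OP1 ends; OP1 is clear from here.
OP4 starts exactly when OP3 ends (back-to-back, no overlap); OP3 is clear from here.
OP5 starts after OP4 ends; OP4 is clear from here.
OP6 starts before OP5 ends → OP5 and OP6 overlap.

OP5 & OP6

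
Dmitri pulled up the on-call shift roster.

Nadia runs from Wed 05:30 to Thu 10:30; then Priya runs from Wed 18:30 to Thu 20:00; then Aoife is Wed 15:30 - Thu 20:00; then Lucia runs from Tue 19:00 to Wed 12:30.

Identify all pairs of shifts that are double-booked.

Two intervals overlap when each starts before the other ends.
Sorted by start: Lucia, Nadia, Aoife, Priya.
Nadia starts before Lucia ends → Lucia and Nadia overlap.
Aoife starts after Lucia ends — done with Lucia.
Aoife starts before Nadia ends → Nadia and Aoife overlap.
Priya starts before Nadia ends → Nadia and Priya overlap.
Priya starts before Aoife ends → Aoife and Priya overlap.

Aoife & Nadia, Aoife & Priya, Lucia & Nadia, Nadia & Priya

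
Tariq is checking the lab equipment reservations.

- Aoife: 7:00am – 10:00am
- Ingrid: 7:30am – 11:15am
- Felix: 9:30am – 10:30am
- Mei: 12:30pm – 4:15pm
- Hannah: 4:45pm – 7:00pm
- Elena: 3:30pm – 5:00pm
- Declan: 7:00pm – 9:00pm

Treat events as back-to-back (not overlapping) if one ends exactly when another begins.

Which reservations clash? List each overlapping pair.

Sorted by start: Aoife, Ingrid, Felix, Mei, Elena, Hannah, Declan.
Ingrid starts before Aoife ends → Aoife and Ingrid overlap.
Felix starts before Aoife ends → Aoife and Felix overlap.
Mei starts after Aoife ends; Aoife is clear from here.
Felix starts before Ingrid ends → Ingrid and Felix overlap.
Mei starts after Ingrid ends; Ingrid is clear from here.
Mei starts after Felix ends; Felix is clear from here.
Elena starts before Mei ends → Mei and Elena overlap.
Hannah starts after Mei ends; Mei is clear from here.
Hannah starts before Elena ends → Elena and Hannah overlap.
Declan starts after Elena ends.
Declan starts exactly when Hannah ends (back-to-back, no overlap).

Aoife & Felix, Aoife & Ingrid, Elena & Hannah, Elena & Mei, Felix & Ingrid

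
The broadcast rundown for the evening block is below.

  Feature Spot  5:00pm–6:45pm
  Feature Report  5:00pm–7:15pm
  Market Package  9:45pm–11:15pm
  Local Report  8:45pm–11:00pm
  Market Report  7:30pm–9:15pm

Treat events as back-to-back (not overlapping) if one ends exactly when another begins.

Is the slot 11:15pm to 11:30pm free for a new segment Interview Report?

Feature Spot: ends 6:45pm at or before Interview Report starts 11:15pm → clear.
Feature Report: ends 7:15pm at or before Interview Report starts 11:15pm → clear.
Market Report: ends 9:15pm at or before Interview Report starts 11:15pm → clear.
Local Report: ends 11:00pm at or before Interview Report starts 11:15pm → clear.
Market Package: ends 11:15pm at or before Interview Report starts 11:15pm → clear.

Yes — the slot is free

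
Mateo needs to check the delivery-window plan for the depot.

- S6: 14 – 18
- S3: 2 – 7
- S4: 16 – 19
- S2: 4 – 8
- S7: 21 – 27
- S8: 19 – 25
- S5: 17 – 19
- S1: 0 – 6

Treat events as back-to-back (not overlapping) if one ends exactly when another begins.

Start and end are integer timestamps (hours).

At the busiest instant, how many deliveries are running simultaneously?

Sweep the timeline, counting +1 at each start and −1 at each end (ends before starts at a tie):
0 start S1 → 1
2 start S3 → 2
4 start S2 → 3
6 end S1 → 2
7 end S3 → 1
8 end S2 → 0
14 start S6 → 1
16 start S4 → 2
17 start S5 → 3
18 end S6 → 2
19 end S4 → 1
19 end S5 → 0
19 start S8 → 1
21 start S7 → 2
25 end S8 → 1
27 end S7 → 0
Peak is 3, at 4 (S1, S2, S3).

3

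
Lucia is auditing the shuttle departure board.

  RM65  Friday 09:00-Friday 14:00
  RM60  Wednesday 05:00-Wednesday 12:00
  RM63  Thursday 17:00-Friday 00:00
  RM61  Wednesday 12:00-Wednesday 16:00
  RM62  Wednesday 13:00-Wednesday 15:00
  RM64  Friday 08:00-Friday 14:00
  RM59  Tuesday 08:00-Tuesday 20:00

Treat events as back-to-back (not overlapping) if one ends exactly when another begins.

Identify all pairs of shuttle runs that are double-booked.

Check each pair: they overlap iff neither finishes before the other starts.
Sorted by start: RM59, RM60, RM61, RM62, RM63, RM64, RM65.
RM60 starts after RM59 ends; RM59 is clear from here.
RM61 starts exactly when RM60 ends (back-to-back, no overlap); RM60 is clear from here.
RM62 starts before RM61 ends → RM61 and RM62 overlap.
RM63 starts after RM61 ends; RM61 is clear from here.
RM63 starts after RM62 ends; RM62 is clear from here.
RM64 starts after RM63 ends; RM63 is clear from here.
RM65 starts before RM64 ends → RM64 and RM65 overlap.

RM61 & RM62, RM64 & RM65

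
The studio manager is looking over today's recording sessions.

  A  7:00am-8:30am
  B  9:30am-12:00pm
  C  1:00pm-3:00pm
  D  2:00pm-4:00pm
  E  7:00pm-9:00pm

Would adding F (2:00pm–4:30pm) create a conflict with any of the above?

A: ends 8:30am at or before F starts 2:00pm → clear.
B: ends 12:00pm at or before F starts 2:00pm → clear.
C: starts 1:00pm before F ends 4:30pm, and ends 3:00pm after F starts 2:00pm → overlap.
D: starts 2:00pm before F ends 4:30pm, and ends 4:00pm after F starts 2:00pm → overlap.
E: starts 7:00pm at or after F ends 4:30pm → clear.
F overlaps C, D.

Yes — it overlaps C, D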